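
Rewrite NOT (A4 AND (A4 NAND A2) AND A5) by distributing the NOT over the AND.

NOT A4 OR NOT (A4 NAND A2) OR NOT A5
De Morgan's: NOT(AND of terms) = OR of negations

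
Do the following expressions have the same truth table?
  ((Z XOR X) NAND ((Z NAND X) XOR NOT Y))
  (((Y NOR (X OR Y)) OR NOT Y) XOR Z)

No. Counterexample: with X=0, Z=0, Y=1, Expression 1 = 1 but Expression 2 = 0.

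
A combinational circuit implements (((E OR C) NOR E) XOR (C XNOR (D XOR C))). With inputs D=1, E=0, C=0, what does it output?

Substituting: (((0 OR 0) NOR 0) XOR (0 XNOR (1 XOR 0)))
= 1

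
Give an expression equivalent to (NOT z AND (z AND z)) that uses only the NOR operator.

(((z NOR z) NOR (z NOR z)) NOR (((z NOR z) NOR (z NOR z)) NOR ((z NOR z) NOR (z NOR z))))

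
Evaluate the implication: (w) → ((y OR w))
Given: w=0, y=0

Antecedent (w) = 0; consequent ((y OR w)) = 0.
0 → 0 = 1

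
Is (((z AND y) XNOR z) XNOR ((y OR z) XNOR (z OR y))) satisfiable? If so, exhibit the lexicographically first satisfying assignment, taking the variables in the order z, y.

z=0, y=0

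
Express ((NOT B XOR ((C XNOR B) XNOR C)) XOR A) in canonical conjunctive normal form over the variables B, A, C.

(B OR NOT A OR C) AND (B OR NOT A OR NOT C) AND (NOT B OR NOT A OR C) AND (NOT B OR NOT A OR NOT C)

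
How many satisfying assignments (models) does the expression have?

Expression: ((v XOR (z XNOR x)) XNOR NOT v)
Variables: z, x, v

Satisfying assignments: (0,0,0), (0,0,1), (1,1,0), (1,1,1)
Count: 4 out of 8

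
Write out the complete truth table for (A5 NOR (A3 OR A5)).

A3 | A5 | Output
----------------
0 | 0 | 1
0 | 1 | 0
1 | 0 | 0
1 | 1 | 0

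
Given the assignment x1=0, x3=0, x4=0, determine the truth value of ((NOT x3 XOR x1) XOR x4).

Substituting: ((NOT 0 XOR 0) XOR 0)
= 1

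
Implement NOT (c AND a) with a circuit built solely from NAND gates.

(((c NAND a) NAND (c NAND a)) NAND ((c NAND a) NAND (c NAND a)))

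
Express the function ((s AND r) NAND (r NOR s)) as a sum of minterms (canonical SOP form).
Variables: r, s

Σm(0, 1, 2, 3) = (NOT r AND NOT s) OR (NOT r AND s) OR (r AND NOT s) OR (r AND s)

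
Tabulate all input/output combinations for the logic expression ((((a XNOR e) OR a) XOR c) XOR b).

c | a | b | e | Output
----------------------
0 | 0 | 0 | 0 | 1
0 | 0 | 0 | 1 | 0
0 | 0 | 1 | 0 | 0
0 | 0 | 1 | 1 | 1
0 | 1 | 0 | 0 | 1
0 | 1 | 0 | 1 | 1
0 | 1 | 1 | 0 | 0
0 | 1 | 1 | 1 | 0
1 | 0 | 0 | 0 | 0
1 | 0 | 0 | 1 | 1
1 | 0 | 1 | 0 | 1
1 | 0 | 1 | 1 | 0
1 | 1 | 0 | 0 | 0
1 | 1 | 0 | 1 | 0
1 | 1 | 1 | 0 | 1
1 | 1 | 1 | 1 | 1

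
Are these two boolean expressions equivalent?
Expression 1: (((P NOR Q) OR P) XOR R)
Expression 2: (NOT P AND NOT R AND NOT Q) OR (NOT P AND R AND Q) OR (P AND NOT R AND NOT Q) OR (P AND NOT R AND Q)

Yes, they are equivalent — the two output columns agree on all 8 assignments:
P | R | Q | Expression 1 | Expression 2
---------------------------------------
0 | 0 | 0 | 1 | 1
0 | 0 | 1 | 0 | 0
0 | 1 | 0 | 0 | 0
0 | 1 | 1 | 1 | 1
1 | 0 | 0 | 1 | 1
1 | 0 | 1 | 1 | 1
1 | 1 | 0 | 0 | 0
1 | 1 | 1 | 0 | 0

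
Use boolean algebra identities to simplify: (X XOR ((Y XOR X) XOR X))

By XOR self-cancellation ((E XOR v) XOR v = E):
= (Y XOR X)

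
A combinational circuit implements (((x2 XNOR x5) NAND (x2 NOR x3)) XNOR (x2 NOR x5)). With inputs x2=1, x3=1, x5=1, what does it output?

Substituting: (((1 XNOR 1) NAND (1 NOR 1)) XNOR (1 NOR 1))
= 0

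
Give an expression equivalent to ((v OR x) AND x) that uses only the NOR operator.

((((v NOR x) NOR (v NOR x)) NOR ((v NOR x) NOR (v NOR x))) NOR (x NOR x))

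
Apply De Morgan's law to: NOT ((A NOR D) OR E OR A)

NOT (A NOR D) AND NOT E AND NOT A
De Morgan's: NOT(OR of terms) = AND of negations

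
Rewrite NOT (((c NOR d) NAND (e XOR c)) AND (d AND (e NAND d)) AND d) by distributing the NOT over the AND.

NOT ((c NOR d) NAND (e XOR c)) OR NOT (d AND (e NAND d)) OR NOT d
De Morgan's: NOT(AND of terms) = OR of negations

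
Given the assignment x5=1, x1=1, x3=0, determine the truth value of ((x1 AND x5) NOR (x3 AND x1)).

Substituting: ((1 AND 1) NOR (0 AND 1))
= 0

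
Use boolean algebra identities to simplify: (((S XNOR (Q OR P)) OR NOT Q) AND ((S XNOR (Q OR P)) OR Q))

By distribution ((E OR v) AND (E OR NOT v) = E):
= (S XNOR (Q OR P))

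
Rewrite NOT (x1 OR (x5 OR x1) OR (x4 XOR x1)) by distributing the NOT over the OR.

NOT x1 AND NOT (x5 OR x1) AND NOT (x4 XOR x1)
De Morgan's: NOT(OR of terms) = AND of negations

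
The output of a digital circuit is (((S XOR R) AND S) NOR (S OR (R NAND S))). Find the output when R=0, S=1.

Substituting: (((1 XOR 0) AND 1) NOR (1 OR (0 NAND 1)))
= 0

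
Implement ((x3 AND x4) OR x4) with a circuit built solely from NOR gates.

((((x3 NOR x3) NOR (x4 NOR x4)) NOR x4) NOR (((x3 NOR x3) NOR (x4 NOR x4)) NOR x4))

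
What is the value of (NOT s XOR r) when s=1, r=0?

Substituting: (NOT 1 XOR 0)
= 0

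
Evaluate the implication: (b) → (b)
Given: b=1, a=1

Antecedent (b) = 1; consequent (b) = 1.
1 → 1 = 1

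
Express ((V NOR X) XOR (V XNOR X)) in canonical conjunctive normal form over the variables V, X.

(V OR X) AND (V OR NOT X) AND (NOT V OR X)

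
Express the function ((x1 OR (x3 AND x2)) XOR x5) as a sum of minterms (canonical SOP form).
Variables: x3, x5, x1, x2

Σm(2, 3, 4, 5, 9, 10, 11, 12) = (NOT x3 AND NOT x5 AND x1 AND NOT x2) OR (NOT x3 AND NOT x5 AND x1 AND x2) OR (NOT x3 AND x5 AND NOT x1 AND NOT x2) OR (NOT x3 AND x5 AND NOT x1 AND x2) OR (x3 AND NOT x5 AND NOT x1 AND x2) OR (x3 AND NOT x5 AND x1 AND NOT x2) OR (x3 AND NOT x5 AND x1 AND x2) OR (x3 AND x5 AND NOT x1 AND NOT x2)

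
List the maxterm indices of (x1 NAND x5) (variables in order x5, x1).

ΠM(3) = (NOT x5 OR NOT x1)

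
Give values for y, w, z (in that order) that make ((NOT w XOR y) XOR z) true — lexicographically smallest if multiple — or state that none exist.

y=0, w=0, z=0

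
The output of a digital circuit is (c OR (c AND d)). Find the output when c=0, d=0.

Substituting: (0 OR (0 AND 0))
= 0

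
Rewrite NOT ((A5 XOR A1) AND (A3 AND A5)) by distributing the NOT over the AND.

NOT (A5 XOR A1) OR NOT (A3 AND A5)
De Morgan's: NOT(AND of terms) = OR of negations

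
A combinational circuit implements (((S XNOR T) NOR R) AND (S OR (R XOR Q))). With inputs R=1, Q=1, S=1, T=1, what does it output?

Substituting: (((1 XNOR 1) NOR 1) AND (1 OR (1 XOR 1)))
= 0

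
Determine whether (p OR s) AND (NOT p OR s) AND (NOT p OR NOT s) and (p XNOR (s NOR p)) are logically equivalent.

Yes, they are equivalent — the two output columns agree on all 4 assignments:
p | s | Expression 1 | Expression 2
-----------------------------------
0 | 0 | 0 | 0
0 | 1 | 1 | 1
1 | 0 | 0 | 0
1 | 1 | 0 | 0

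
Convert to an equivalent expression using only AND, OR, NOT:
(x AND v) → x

NOT (x AND v) OR x
(Implication elimination: A → B = NOT A OR B)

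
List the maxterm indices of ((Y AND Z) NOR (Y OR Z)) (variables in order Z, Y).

ΠM(1, 2, 3) = (Z OR NOT Y) AND (NOT Z OR Y) AND (NOT Z OR NOT Y)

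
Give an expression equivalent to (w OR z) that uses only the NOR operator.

((w NOR z) NOR (w NOR z))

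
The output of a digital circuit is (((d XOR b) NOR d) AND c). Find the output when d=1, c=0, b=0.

Substituting: (((1 XOR 0) NOR 1) AND 0)
= 0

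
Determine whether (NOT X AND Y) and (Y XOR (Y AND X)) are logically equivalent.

Yes, they are equivalent — the two output columns agree on all 4 assignments:
X | Y | Expression 1 | Expression 2
-----------------------------------
0 | 0 | 0 | 0
0 | 1 | 1 | 1
1 | 0 | 0 | 0
1 | 1 | 0 | 0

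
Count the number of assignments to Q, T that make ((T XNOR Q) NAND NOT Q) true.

Satisfying assignments: (0,1), (1,0), (1,1)
Count: 3 out of 4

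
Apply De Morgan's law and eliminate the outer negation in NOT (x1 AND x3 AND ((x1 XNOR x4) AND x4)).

NOT x1 OR NOT x3 OR NOT ((x1 XNOR x4) AND x4)
De Morgan's: NOT(AND of terms) = OR of negations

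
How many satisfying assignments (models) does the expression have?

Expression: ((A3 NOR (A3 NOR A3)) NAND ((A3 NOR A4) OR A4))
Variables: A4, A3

Satisfying assignments: (0,0), (0,1), (1,0), (1,1)
Count: 4 out of 4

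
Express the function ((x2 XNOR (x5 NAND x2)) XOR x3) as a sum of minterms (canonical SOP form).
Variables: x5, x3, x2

Σm(1, 2, 6, 7) = (NOT x5 AND NOT x3 AND x2) OR (NOT x5 AND x3 AND NOT x2) OR (x5 AND x3 AND NOT x2) OR (x5 AND x3 AND x2)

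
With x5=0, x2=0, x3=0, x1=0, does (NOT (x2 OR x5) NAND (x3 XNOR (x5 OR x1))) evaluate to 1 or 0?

Substituting: (NOT (0 OR 0) NAND (0 XNOR (0 OR 0)))
= 0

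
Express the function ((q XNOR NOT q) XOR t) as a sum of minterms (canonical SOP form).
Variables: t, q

Σm(2, 3) = (t AND NOT q) OR (t AND q)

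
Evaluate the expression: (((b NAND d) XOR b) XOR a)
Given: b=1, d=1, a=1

Substituting: (((1 NAND 1) XOR 1) XOR 1)
= 0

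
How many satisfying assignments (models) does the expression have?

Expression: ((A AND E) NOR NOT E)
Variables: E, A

Satisfying assignments: (1,0)
Count: 1 out of 4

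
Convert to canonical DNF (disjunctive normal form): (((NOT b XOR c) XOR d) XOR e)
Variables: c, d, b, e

(NOT c AND NOT d AND NOT b AND NOT e) OR (NOT c AND NOT d AND b AND e) OR (NOT c AND d AND NOT b AND e) OR (NOT c AND d AND b AND NOT e) OR (c AND NOT d AND NOT b AND e) OR (c AND NOT d AND b AND NOT e) OR (c AND d AND NOT b AND NOT e) OR (c AND d AND b AND e)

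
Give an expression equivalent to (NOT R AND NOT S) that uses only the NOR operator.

(((R NOR R) NOR (R NOR R)) NOR ((S NOR S) NOR (S NOR S)))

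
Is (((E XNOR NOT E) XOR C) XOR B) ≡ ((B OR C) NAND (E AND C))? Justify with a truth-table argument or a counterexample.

No. Counterexample: with E=0, C=0, B=0, Expression 1 = 0 but Expression 2 = 1.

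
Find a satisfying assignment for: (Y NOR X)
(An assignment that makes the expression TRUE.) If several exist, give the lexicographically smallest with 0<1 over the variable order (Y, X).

Y=0, X=0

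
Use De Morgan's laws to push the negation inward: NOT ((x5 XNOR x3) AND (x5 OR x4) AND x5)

NOT (x5 XNOR x3) OR NOT (x5 OR x4) OR NOT x5
De Morgan's: NOT(AND of terms) = OR of negations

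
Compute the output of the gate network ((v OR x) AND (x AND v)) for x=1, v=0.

Substituting: ((0 OR 1) AND (1 AND 0))
= 0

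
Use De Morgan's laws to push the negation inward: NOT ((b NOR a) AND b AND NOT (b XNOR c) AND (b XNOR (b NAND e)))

NOT (b NOR a) OR NOT b OR (b XNOR c) OR NOT (b XNOR (b NAND e))
De Morgan's: NOT(AND of terms) = OR of negations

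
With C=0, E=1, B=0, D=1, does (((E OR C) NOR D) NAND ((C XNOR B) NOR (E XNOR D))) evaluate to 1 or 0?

Substituting: (((1 OR 0) NOR 1) NAND ((0 XNOR 0) NOR (1 XNOR 1)))
= 1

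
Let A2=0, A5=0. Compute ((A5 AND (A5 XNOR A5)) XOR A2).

Substituting: ((0 AND (0 XNOR 0)) XOR 0)
= 0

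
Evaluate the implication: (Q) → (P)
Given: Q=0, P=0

Antecedent (Q) = 0; consequent (P) = 0.
0 → 0 = 1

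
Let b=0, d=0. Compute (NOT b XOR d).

Substituting: (NOT 0 XOR 0)
= 1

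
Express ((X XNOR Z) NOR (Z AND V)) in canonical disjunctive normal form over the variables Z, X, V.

(NOT Z AND X AND NOT V) OR (NOT Z AND X AND V) OR (Z AND NOT X AND NOT V)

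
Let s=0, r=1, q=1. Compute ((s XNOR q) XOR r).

Substituting: ((0 XNOR 1) XOR 1)
= 1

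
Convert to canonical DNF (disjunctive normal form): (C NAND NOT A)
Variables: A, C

(NOT A AND NOT C) OR (A AND NOT C) OR (A AND C)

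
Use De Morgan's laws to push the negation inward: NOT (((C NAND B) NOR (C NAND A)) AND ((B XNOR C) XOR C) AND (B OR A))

NOT ((C NAND B) NOR (C NAND A)) OR NOT ((B XNOR C) XOR C) OR NOT (B OR A)
De Morgan's: NOT(AND of terms) = OR of negations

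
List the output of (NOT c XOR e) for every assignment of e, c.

e | c | Output
--------------
0 | 0 | 1
0 | 1 | 0
1 | 0 | 0
1 | 1 | 1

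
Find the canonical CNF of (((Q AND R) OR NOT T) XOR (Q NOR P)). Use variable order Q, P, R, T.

(Q OR P OR R OR T) AND (Q OR P OR NOT R OR T) AND (Q OR NOT P OR R OR NOT T) AND (Q OR NOT P OR NOT R OR NOT T) AND (NOT Q OR P OR R OR NOT T) AND (NOT Q OR NOT P OR R OR NOT T)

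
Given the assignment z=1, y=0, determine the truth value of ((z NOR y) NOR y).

Substituting: ((1 NOR 0) NOR 0)
= 1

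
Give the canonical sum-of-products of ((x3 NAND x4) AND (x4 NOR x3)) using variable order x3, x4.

Σm(0) = (NOT x3 AND NOT x4)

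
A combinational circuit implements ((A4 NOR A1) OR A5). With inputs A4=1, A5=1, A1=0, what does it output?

Substituting: ((1 NOR 0) OR 1)
= 1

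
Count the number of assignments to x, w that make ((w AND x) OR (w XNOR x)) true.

Satisfying assignments: (0,0), (1,1)
Count: 2 out of 4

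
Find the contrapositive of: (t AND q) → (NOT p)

Contrapositive: p → NOT (t AND q)
Note: A statement and its contrapositive are logically equivalent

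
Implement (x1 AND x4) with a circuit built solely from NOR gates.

((x1 NOR x1) NOR (x4 NOR x4))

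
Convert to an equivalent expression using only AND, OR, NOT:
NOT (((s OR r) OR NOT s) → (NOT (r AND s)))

((s OR r) OR NOT s) AND (r AND s)
(Negated implication: NOT(A → B) = A AND NOT B)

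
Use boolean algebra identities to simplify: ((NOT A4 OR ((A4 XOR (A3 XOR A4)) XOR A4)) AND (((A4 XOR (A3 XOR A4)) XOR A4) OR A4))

By distribution ((E OR v) AND (E OR NOT v) = E) then XOR self-cancellation ((E XOR v) XOR v = E):
= (A3 XOR A4)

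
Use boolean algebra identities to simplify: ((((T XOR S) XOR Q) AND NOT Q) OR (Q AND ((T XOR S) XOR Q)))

By distribution ((E AND v) OR (E AND NOT v) = E):
= ((T XOR S) XOR Q)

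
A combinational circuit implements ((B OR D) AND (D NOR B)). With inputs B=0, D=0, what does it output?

Substituting: ((0 OR 0) AND (0 NOR 0))
= 0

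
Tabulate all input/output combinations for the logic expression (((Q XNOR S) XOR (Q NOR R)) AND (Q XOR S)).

R | Q | S | Output
------------------
0 | 0 | 0 | 0
0 | 0 | 1 | 1
0 | 1 | 0 | 0
0 | 1 | 1 | 0
1 | 0 | 0 | 0
1 | 0 | 1 | 0
1 | 1 | 0 | 0
1 | 1 | 1 | 0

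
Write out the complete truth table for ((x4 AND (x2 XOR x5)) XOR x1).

x5 | x4 | x1 | x2 | Output
--------------------------
0 | 0 | 0 | 0 | 0
0 | 0 | 0 | 1 | 0
0 | 0 | 1 | 0 | 1
0 | 0 | 1 | 1 | 1
0 | 1 | 0 | 0 | 0
0 | 1 | 0 | 1 | 1
0 | 1 | 1 | 0 | 1
0 | 1 | 1 | 1 | 0
1 | 0 | 0 | 0 | 0
1 | 0 | 0 | 1 | 0
1 | 0 | 1 | 0 | 1
1 | 0 | 1 | 1 | 1
1 | 1 | 0 | 0 | 1
1 | 1 | 0 | 1 | 0
1 | 1 | 1 | 0 | 0
1 | 1 | 1 | 1 | 1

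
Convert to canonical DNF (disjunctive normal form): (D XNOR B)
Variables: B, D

(NOT B AND NOT D) OR (B AND D)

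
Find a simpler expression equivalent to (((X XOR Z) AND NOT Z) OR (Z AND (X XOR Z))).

By distribution ((E AND v) OR (E AND NOT v) = E):
= (X XOR Z)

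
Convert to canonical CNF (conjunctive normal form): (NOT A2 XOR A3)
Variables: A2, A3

(A2 OR NOT A3) AND (NOT A2 OR A3)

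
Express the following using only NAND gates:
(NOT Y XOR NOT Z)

(((Y NAND Y) NAND ((Y NAND Y) NAND (Z NAND Z))) NAND ((Z NAND Z) NAND ((Y NAND Y) NAND (Z NAND Z))))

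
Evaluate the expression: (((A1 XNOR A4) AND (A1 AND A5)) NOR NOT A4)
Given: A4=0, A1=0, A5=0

Substituting: (((0 XNOR 0) AND (0 AND 0)) NOR NOT 0)
= 0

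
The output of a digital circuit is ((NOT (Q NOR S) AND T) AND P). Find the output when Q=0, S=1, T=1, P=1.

Substituting: ((NOT (0 NOR 1) AND 1) AND 1)
= 1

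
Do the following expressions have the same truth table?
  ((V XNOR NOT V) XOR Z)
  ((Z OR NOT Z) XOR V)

No. Counterexample: with V=0, Z=0, Expression 1 = 0 but Expression 2 = 1.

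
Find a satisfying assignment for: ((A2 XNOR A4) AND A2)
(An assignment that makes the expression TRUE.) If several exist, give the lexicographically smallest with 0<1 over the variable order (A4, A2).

A4=1, A2=1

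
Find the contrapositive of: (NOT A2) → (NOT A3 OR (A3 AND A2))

Contrapositive: NOT (NOT A3 OR (A3 AND A2)) → A2
Note: A statement and its contrapositive are logically equivalent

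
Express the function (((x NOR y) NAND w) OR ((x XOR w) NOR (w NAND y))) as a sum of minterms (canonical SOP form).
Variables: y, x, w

Σm(0, 2, 3, 4, 5, 6, 7) = (NOT y AND NOT x AND NOT w) OR (NOT y AND x AND NOT w) OR (NOT y AND x AND w) OR (y AND NOT x AND NOT w) OR (y AND NOT x AND w) OR (y AND x AND NOT w) OR (y AND x AND w)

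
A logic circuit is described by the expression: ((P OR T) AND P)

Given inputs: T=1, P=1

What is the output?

Substituting: ((1 OR 1) AND 1)
= 1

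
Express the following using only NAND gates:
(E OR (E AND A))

((E NAND E) NAND (((E NAND A) NAND (E NAND A)) NAND ((E NAND A) NAND (E NAND A))))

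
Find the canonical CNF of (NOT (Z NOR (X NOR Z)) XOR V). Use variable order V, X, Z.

(V OR NOT X OR Z) AND (NOT V OR X OR Z) AND (NOT V OR X OR NOT Z) AND (NOT V OR NOT X OR NOT Z)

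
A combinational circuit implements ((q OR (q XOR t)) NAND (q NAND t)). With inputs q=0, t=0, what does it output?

Substituting: ((0 OR (0 XOR 0)) NAND (0 NAND 0))
= 1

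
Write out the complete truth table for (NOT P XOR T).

T | P | Output
--------------
0 | 0 | 1
0 | 1 | 0
1 | 0 | 0
1 | 1 | 1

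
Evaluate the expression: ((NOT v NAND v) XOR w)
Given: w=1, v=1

Substituting: ((NOT 1 NAND 1) XOR 1)
= 0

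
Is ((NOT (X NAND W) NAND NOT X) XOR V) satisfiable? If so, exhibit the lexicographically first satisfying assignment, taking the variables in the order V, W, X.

V=0, W=0, X=0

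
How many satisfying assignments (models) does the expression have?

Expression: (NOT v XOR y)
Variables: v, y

Satisfying assignments: (0,0), (1,1)
Count: 2 out of 4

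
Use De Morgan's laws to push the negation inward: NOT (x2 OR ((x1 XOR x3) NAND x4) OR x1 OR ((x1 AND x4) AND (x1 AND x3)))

NOT x2 AND NOT ((x1 XOR x3) NAND x4) AND NOT x1 AND NOT ((x1 AND x4) AND (x1 AND x3))
De Morgan's: NOT(OR of terms) = AND of negations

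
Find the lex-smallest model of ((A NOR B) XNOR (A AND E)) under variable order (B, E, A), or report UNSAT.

B=0, E=0, A=1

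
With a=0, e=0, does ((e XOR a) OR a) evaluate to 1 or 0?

Substituting: ((0 XOR 0) OR 0)
= 0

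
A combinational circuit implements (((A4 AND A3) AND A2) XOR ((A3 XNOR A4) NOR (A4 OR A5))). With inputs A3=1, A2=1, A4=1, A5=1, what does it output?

Substituting: (((1 AND 1) AND 1) XOR ((1 XNOR 1) NOR (1 OR 1)))
= 1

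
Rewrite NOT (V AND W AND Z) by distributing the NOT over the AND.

NOT V OR NOT W OR NOT Z
De Morgan's: NOT(AND of terms) = OR of negations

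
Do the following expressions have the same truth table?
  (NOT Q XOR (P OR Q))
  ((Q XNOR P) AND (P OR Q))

No. Counterexample: with Q=0, P=0, Expression 1 = 1 but Expression 2 = 0.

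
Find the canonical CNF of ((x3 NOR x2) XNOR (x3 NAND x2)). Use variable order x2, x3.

(x2 OR NOT x3) AND (NOT x2 OR x3)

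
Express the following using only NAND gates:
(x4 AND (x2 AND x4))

((x4 NAND ((x2 NAND x4) NAND (x2 NAND x4))) NAND (x4 NAND ((x2 NAND x4) NAND (x2 NAND x4))))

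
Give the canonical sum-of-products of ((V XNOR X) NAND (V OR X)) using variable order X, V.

Σm(0, 1, 2) = (NOT X AND NOT V) OR (NOT X AND V) OR (X AND NOT V)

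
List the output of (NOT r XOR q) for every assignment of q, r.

q | r | Output
--------------
0 | 0 | 1
0 | 1 | 0
1 | 0 | 0
1 | 1 | 1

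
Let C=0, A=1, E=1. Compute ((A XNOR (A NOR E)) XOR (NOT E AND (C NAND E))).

Substituting: ((1 XNOR (1 NOR 1)) XOR (NOT 1 AND (0 NAND 1)))
= 0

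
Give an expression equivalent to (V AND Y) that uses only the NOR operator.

((V NOR V) NOR (Y NOR Y))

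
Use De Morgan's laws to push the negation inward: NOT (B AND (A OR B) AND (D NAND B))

NOT B OR NOT (A OR B) OR NOT (D NAND B)
De Morgan's: NOT(AND of terms) = OR of negations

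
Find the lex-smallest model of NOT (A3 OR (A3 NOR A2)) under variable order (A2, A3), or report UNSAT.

A2=1, A3=0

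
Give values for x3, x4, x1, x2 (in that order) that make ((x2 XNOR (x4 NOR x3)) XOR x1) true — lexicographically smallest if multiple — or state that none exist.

x3=0, x4=0, x1=0, x2=1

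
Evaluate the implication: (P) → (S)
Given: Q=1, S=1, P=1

Antecedent (P) = 1; consequent (S) = 1.
1 → 1 = 1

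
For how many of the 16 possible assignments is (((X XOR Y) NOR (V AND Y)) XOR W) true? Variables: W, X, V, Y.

Satisfying assignments: (0,0,0,0), (0,0,1,0), (0,1,0,1), (1,0,0,1), (1,0,1,1), (1,1,0,0), (1,1,1,0), (1,1,1,1)
Count: 8 out of 16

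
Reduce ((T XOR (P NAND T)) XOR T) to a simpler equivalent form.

By XOR self-cancellation ((E XOR v) XOR v = E):
= (P NAND T)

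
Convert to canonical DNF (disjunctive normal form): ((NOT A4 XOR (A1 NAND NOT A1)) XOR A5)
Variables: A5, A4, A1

(NOT A5 AND A4 AND NOT A1) OR (NOT A5 AND A4 AND A1) OR (A5 AND NOT A4 AND NOT A1) OR (A5 AND NOT A4 AND A1)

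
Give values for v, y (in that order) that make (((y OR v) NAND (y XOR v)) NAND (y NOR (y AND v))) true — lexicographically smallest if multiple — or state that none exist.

v=0, y=1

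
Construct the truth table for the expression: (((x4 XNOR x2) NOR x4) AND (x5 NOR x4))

x2 | x5 | x4 | Output
---------------------
0 | 0 | 0 | 0
0 | 0 | 1 | 0
0 | 1 | 0 | 0
0 | 1 | 1 | 0
1 | 0 | 0 | 1
1 | 0 | 1 | 0
1 | 1 | 0 | 0
1 | 1 | 1 | 0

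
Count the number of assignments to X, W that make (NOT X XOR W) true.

Satisfying assignments: (0,0), (1,1)
Count: 2 out of 4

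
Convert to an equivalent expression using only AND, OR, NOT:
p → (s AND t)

NOT p OR (s AND t)
(Implication elimination: A → B = NOT A OR B)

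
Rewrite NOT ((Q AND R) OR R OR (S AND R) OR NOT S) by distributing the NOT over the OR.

NOT (Q AND R) AND NOT R AND NOT (S AND R) AND S
De Morgan's: NOT(OR of terms) = AND of negations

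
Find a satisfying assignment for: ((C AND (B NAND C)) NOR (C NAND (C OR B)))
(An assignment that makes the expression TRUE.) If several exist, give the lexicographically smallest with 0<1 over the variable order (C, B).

C=1, B=1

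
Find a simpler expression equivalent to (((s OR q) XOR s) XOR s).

By XOR self-cancellation ((E XOR v) XOR v = E):
= (s OR q)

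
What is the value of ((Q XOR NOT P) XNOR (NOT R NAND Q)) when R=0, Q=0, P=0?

Substituting: ((0 XOR NOT 0) XNOR (NOT 0 NAND 0))
= 1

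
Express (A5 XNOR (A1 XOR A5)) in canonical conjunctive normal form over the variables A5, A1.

(A5 OR NOT A1) AND (NOT A5 OR NOT A1)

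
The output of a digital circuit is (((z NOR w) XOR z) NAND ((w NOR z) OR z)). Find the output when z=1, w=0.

Substituting: (((1 NOR 0) XOR 1) NAND ((0 NOR 1) OR 1))
= 0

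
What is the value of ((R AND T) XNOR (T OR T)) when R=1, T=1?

Substituting: ((1 AND 1) XNOR (1 OR 1))
= 1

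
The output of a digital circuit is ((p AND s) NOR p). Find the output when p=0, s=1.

Substituting: ((0 AND 1) NOR 0)
= 1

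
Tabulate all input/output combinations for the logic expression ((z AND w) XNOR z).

z | w | Output
--------------
0 | 0 | 1
0 | 1 | 1
1 | 0 | 0
1 | 1 | 1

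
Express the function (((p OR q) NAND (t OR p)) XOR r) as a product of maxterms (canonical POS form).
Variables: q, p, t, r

ΠM(1, 3, 4, 6, 9, 10, 12, 14) = (q OR p OR t OR NOT r) AND (q OR p OR NOT t OR NOT r) AND (q OR NOT p OR t OR r) AND (q OR NOT p OR NOT t OR r) AND (NOT q OR p OR t OR NOT r) AND (NOT q OR p OR NOT t OR r) AND (NOT q OR NOT p OR t OR r) AND (NOT q OR NOT p OR NOT t OR r)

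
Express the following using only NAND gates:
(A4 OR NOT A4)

((A4 NAND A4) NAND ((A4 NAND A4) NAND (A4 NAND A4)))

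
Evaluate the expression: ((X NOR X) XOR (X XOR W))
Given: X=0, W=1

Substituting: ((0 NOR 0) XOR (0 XOR 1))
= 0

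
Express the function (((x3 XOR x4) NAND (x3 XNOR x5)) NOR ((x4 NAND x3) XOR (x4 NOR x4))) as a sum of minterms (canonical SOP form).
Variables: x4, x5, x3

Σm(3) = (NOT x4 AND x5 AND x3)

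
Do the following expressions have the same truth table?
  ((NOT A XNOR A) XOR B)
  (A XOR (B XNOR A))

No. Counterexample: with B=0, A=0, Expression 1 = 0 but Expression 2 = 1.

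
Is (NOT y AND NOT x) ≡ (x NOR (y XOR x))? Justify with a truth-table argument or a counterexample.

Yes, they are equivalent — the two output columns agree on all 4 assignments:
y | x | Expression 1 | Expression 2
-----------------------------------
0 | 0 | 1 | 1
0 | 1 | 0 | 0
1 | 0 | 0 | 0
1 | 1 | 0 | 0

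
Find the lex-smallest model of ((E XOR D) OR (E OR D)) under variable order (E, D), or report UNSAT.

E=0, D=1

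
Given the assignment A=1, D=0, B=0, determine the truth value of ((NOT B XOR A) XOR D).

Substituting: ((NOT 0 XOR 1) XOR 0)
= 0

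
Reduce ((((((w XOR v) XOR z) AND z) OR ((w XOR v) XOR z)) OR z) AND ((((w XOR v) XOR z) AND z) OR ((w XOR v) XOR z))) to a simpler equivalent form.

By absorption (E AND (E OR v) = E) then absorption (E OR (E AND v) = E):
= ((w XOR v) XOR z)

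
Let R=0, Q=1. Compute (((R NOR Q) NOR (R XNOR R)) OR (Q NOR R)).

Substituting: (((0 NOR 1) NOR (0 XNOR 0)) OR (1 NOR 0))
= 0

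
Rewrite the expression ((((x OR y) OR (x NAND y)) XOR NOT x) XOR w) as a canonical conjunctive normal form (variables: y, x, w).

(y OR x OR w) AND (y OR NOT x OR NOT w) AND (NOT y OR x OR w) AND (NOT y OR NOT x OR NOT w)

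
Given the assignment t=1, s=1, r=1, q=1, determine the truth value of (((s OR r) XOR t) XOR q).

Substituting: (((1 OR 1) XOR 1) XOR 1)
= 1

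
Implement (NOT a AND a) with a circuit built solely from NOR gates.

(((a NOR a) NOR (a NOR a)) NOR (a NOR a))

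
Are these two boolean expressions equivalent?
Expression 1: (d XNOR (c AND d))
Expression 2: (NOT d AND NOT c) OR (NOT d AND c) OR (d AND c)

Yes, they are equivalent — the two output columns agree on all 4 assignments:
d | c | Expression 1 | Expression 2
-----------------------------------
0 | 0 | 1 | 1
0 | 1 | 1 | 1
1 | 0 | 0 | 0
1 | 1 | 1 | 1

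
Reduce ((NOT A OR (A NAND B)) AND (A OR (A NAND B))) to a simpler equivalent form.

By distribution ((E OR v) AND (E OR NOT v) = E):
= (A NAND B)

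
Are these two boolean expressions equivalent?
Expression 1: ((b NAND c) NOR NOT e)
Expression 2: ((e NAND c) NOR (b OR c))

No. Counterexample: with c=1, b=1, e=1, Expression 1 = 1 but Expression 2 = 0.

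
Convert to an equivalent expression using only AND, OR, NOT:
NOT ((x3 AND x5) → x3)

(x3 AND x5) AND NOT x3
(Negated implication: NOT(A → B) = A AND NOT B)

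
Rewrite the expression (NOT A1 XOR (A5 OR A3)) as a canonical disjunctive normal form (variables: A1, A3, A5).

(NOT A1 AND NOT A3 AND NOT A5) OR (A1 AND NOT A3 AND A5) OR (A1 AND A3 AND NOT A5) OR (A1 AND A3 AND A5)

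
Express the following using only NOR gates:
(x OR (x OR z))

((x NOR ((x NOR z) NOR (x NOR z))) NOR (x NOR ((x NOR z) NOR (x NOR z))))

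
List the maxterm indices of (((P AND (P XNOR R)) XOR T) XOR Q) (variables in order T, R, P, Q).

ΠM(0, 2, 4, 7, 9, 11, 13, 14) = (T OR R OR P OR Q) AND (T OR R OR NOT P OR Q) AND (T OR NOT R OR P OR Q) AND (T OR NOT R OR NOT P OR NOT Q) AND (NOT T OR R OR P OR NOT Q) AND (NOT T OR R OR NOT P OR NOT Q) AND (NOT T OR NOT R OR P OR NOT Q) AND (NOT T OR NOT R OR NOT P OR Q)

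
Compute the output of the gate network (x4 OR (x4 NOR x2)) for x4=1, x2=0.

Substituting: (1 OR (1 NOR 0))
= 1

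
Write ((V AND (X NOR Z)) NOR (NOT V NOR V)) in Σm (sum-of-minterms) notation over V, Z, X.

Σm(0, 1, 2, 3, 5, 6, 7) = (NOT V AND NOT Z AND NOT X) OR (NOT V AND NOT Z AND X) OR (NOT V AND Z AND NOT X) OR (NOT V AND Z AND X) OR (V AND NOT Z AND X) OR (V AND Z AND NOT X) OR (V AND Z AND X)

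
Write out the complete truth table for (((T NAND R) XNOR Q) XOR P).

Q | R | T | P | Output
----------------------
0 | 0 | 0 | 0 | 0
0 | 0 | 0 | 1 | 1
0 | 0 | 1 | 0 | 0
0 | 0 | 1 | 1 | 1
0 | 1 | 0 | 0 | 0
0 | 1 | 0 | 1 | 1
0 | 1 | 1 | 0 | 1
0 | 1 | 1 | 1 | 0
1 | 0 | 0 | 0 | 1
1 | 0 | 0 | 1 | 0
1 | 0 | 1 | 0 | 1
1 | 0 | 1 | 1 | 0
1 | 1 | 0 | 0 | 1
1 | 1 | 0 | 1 | 0
1 | 1 | 1 | 0 | 0
1 | 1 | 1 | 1 | 1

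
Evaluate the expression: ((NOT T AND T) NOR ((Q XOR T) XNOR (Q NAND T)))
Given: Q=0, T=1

Substituting: ((NOT 1 AND 1) NOR ((0 XOR 1) XNOR (0 NAND 1)))
= 0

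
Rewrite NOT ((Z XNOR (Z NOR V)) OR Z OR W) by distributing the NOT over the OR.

NOT (Z XNOR (Z NOR V)) AND NOT Z AND NOT W
De Morgan's: NOT(OR of terms) = AND of negations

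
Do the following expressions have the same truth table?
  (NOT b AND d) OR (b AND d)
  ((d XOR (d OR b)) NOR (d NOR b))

Yes, they are equivalent — the two output columns agree on all 4 assignments:
b | d | Expression 1 | Expression 2
-----------------------------------
0 | 0 | 0 | 0
0 | 1 | 1 | 1
1 | 0 | 0 | 0
1 | 1 | 1 | 1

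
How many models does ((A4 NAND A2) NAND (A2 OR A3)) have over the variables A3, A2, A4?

Satisfying assignments: (0,0,0), (0,0,1), (0,1,1), (1,1,1)
Count: 4 out of 8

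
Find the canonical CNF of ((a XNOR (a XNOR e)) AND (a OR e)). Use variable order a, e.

(a OR e) AND (NOT a OR e)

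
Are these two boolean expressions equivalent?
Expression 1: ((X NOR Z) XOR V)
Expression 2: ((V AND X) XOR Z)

No. Counterexample: with X=0, Z=0, V=0, Expression 1 = 1 but Expression 2 = 0.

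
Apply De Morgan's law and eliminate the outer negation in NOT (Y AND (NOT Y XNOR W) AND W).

NOT Y OR NOT (NOT Y XNOR W) OR NOT W
De Morgan's: NOT(AND of terms) = OR of negations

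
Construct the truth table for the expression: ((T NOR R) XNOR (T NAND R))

R | T | Output
--------------
0 | 0 | 1
0 | 1 | 0
1 | 0 | 0
1 | 1 | 1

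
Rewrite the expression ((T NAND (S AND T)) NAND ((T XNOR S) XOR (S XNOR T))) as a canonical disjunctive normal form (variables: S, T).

(NOT S AND NOT T) OR (NOT S AND T) OR (S AND NOT T) OR (S AND T)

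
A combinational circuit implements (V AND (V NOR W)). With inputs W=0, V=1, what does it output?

Substituting: (1 AND (1 NOR 0))
= 0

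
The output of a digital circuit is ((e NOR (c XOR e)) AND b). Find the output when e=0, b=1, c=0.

Substituting: ((0 NOR (0 XOR 0)) AND 1)
= 1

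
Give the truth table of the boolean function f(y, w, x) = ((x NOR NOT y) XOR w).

y | w | x | Output
------------------
0 | 0 | 0 | 0
0 | 0 | 1 | 0
0 | 1 | 0 | 1
0 | 1 | 1 | 1
1 | 0 | 0 | 1
1 | 0 | 1 | 0
1 | 1 | 0 | 0
1 | 1 | 1 | 1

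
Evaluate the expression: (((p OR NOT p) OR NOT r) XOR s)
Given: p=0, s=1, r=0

Substituting: (((0 OR NOT 0) OR NOT 0) XOR 1)
= 0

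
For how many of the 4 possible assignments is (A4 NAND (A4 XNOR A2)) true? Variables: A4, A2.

Satisfying assignments: (0,0), (0,1), (1,0)
Count: 3 out of 4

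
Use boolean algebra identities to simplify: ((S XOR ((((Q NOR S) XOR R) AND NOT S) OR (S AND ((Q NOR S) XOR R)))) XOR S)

By XOR self-cancellation ((E XOR v) XOR v = E) then distribution ((E AND v) OR (E AND NOT v) = E):
= ((Q NOR S) XOR R)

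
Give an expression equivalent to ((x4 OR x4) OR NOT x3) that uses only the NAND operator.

((((x4 NAND x4) NAND (x4 NAND x4)) NAND ((x4 NAND x4) NAND (x4 NAND x4))) NAND ((x3 NAND x3) NAND (x3 NAND x3)))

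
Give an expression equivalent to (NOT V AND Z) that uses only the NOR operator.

(((V NOR V) NOR (V NOR V)) NOR (Z NOR Z))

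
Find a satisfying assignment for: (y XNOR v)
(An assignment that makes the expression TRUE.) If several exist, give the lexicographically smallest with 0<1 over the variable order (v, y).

v=0, y=0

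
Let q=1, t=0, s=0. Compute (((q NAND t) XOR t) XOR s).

Substituting: (((1 NAND 0) XOR 0) XOR 0)
= 1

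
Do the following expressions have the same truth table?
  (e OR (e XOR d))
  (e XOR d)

No. Counterexample: with e=1, d=1, Expression 1 = 1 but Expression 2 = 0.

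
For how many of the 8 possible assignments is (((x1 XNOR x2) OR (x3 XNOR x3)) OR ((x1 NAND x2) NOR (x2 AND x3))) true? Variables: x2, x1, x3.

Satisfying assignments: (0,0,0), (0,0,1), (0,1,0), (0,1,1), (1,0,0), (1,0,1), (1,1,0), (1,1,1)
Count: 8 out of 8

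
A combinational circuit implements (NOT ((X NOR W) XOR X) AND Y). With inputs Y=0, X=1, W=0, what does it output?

Substituting: (NOT ((1 NOR 0) XOR 1) AND 0)
= 0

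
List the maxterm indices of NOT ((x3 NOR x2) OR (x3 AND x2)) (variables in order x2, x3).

ΠM(0, 3) = (x2 OR x3) AND (NOT x2 OR NOT x3)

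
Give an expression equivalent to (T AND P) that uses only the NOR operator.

((T NOR T) NOR (P NOR P))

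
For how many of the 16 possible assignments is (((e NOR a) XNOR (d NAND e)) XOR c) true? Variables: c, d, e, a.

Satisfying assignments: (0,0,0,0), (0,1,0,0), (0,1,1,0), (0,1,1,1), (1,0,0,1), (1,0,1,0), (1,0,1,1), (1,1,0,1)
Count: 8 out of 16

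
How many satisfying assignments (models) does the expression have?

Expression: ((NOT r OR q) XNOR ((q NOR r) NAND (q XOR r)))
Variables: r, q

Satisfying assignments: (0,0), (0,1), (1,1)
Count: 3 out of 4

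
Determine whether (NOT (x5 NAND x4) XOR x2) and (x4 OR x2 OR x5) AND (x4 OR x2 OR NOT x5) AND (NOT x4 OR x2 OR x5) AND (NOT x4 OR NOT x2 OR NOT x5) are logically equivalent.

Yes, they are equivalent — the two output columns agree on all 8 assignments:
x4 | x2 | x5 | Expression 1 | Expression 2
------------------------------------------
0 | 0 | 0 | 0 | 0
0 | 0 | 1 | 0 | 0
0 | 1 | 0 | 1 | 1
0 | 1 | 1 | 1 | 1
1 | 0 | 0 | 0 | 0
1 | 0 | 1 | 1 | 1
1 | 1 | 0 | 1 | 1
1 | 1 | 1 | 0 | 0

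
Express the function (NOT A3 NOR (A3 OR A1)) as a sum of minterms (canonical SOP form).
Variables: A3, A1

Σm() = FALSE (no minterms)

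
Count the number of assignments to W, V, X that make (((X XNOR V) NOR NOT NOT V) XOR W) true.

Satisfying assignments: (0,0,1), (1,0,0), (1,1,0), (1,1,1)
Count: 4 out of 8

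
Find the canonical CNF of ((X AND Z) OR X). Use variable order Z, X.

(Z OR X) AND (NOT Z OR X)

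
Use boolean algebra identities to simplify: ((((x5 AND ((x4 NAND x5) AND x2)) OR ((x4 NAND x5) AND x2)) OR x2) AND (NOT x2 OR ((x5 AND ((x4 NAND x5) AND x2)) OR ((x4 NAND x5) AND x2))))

By distribution ((E OR v) AND (E OR NOT v) = E) then absorption (E OR (E AND v) = E):
= ((x4 NAND x5) AND x2)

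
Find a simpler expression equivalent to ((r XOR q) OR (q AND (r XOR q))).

By absorption (E OR (E AND v) = E):
= (r XOR q)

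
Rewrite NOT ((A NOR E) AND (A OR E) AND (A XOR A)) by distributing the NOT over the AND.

NOT (A NOR E) OR NOT (A OR E) OR NOT (A XOR A)
De Morgan's: NOT(AND of terms) = OR of negations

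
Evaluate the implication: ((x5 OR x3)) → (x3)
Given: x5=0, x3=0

Antecedent ((x5 OR x3)) = 0; consequent (x3) = 0.
0 → 0 = 1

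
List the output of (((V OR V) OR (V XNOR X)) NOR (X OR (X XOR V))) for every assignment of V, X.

V | X | Output
--------------
0 | 0 | 0
0 | 1 | 0
1 | 0 | 0
1 | 1 | 0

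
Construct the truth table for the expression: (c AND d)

d | c | Output
--------------
0 | 0 | 0
0 | 1 | 0
1 | 0 | 0
1 | 1 | 1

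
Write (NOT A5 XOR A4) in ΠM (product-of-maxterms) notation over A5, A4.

ΠM(1, 2) = (A5 OR NOT A4) AND (NOT A5 OR A4)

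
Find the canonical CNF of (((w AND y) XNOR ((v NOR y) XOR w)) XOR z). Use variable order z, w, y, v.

(z OR w OR y OR v) AND (z OR NOT w OR y OR NOT v) AND (NOT z OR w OR y OR NOT v) AND (NOT z OR w OR NOT y OR v) AND (NOT z OR w OR NOT y OR NOT v) AND (NOT z OR NOT w OR y OR v) AND (NOT z OR NOT w OR NOT y OR v) AND (NOT z OR NOT w OR NOT y OR NOT v)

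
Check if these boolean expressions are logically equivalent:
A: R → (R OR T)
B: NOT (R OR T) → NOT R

Yes, Contrapositive is always equivalent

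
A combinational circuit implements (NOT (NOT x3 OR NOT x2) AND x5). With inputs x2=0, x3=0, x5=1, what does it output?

Substituting: (NOT (NOT 0 OR NOT 0) AND 1)
= 0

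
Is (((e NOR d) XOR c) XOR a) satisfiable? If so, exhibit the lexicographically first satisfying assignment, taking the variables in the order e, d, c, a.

e=0, d=0, c=0, a=0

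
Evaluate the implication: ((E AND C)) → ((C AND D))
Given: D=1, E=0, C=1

Antecedent ((E AND C)) = 0; consequent ((C AND D)) = 1.
0 → 1 = 1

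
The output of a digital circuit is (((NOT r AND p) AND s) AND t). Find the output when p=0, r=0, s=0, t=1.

Substituting: (((NOT 0 AND 0) AND 0) AND 1)
= 0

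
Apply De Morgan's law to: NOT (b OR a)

NOT b AND NOT a
De Morgan's: NOT(OR of terms) = AND of negations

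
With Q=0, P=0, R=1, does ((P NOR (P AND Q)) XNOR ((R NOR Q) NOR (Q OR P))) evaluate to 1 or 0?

Substituting: ((0 NOR (0 AND 0)) XNOR ((1 NOR 0) NOR (0 OR 0)))
= 1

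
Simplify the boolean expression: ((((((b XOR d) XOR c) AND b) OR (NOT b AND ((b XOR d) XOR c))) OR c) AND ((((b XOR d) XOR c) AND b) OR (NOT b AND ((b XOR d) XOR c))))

By absorption (E AND (E OR v) = E) then distribution ((E AND v) OR (E AND NOT v) = E):
= ((b XOR d) XOR c)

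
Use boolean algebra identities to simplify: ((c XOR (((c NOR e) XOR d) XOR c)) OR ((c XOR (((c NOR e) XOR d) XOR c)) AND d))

By absorption (E OR (E AND v) = E) then XOR self-cancellation ((E XOR v) XOR v = E):
= ((c NOR e) XOR d)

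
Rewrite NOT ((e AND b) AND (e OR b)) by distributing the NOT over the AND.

NOT (e AND b) OR NOT (e OR b)
De Morgan's: NOT(AND of terms) = OR of negations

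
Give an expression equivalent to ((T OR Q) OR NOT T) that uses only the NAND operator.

((((T NAND T) NAND (Q NAND Q)) NAND ((T NAND T) NAND (Q NAND Q))) NAND ((T NAND T) NAND (T NAND T)))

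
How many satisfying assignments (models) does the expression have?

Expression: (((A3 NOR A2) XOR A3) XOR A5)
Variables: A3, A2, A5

Satisfying assignments: (0,0,0), (0,1,1), (1,0,0), (1,1,0)
Count: 4 out of 8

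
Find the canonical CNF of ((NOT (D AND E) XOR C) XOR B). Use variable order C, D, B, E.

(C OR D OR NOT B OR E) AND (C OR D OR NOT B OR NOT E) AND (C OR NOT D OR B OR NOT E) AND (C OR NOT D OR NOT B OR E) AND (NOT C OR D OR B OR E) AND (NOT C OR D OR B OR NOT E) AND (NOT C OR NOT D OR B OR E) AND (NOT C OR NOT D OR NOT B OR NOT E)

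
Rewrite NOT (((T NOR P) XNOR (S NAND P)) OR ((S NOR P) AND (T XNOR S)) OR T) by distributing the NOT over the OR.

NOT ((T NOR P) XNOR (S NAND P)) AND NOT ((S NOR P) AND (T XNOR S)) AND NOT T
De Morgan's: NOT(OR of terms) = AND of negations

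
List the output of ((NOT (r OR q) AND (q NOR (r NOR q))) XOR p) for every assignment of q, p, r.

q | p | r | Output
------------------
0 | 0 | 0 | 0
0 | 0 | 1 | 0
0 | 1 | 0 | 1
0 | 1 | 1 | 1
1 | 0 | 0 | 0
1 | 0 | 1 | 0
1 | 1 | 0 | 1
1 | 1 | 1 | 1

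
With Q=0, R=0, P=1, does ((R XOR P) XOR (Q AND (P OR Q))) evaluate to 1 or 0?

Substituting: ((0 XOR 1) XOR (0 AND (1 OR 0)))
= 1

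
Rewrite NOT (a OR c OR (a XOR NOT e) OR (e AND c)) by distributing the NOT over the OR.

NOT a AND NOT c AND NOT (a XOR NOT e) AND NOT (e AND c)
De Morgan's: NOT(OR of terms) = AND of negations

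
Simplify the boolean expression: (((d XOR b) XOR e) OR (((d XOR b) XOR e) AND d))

By absorption (E OR (E AND v) = E):
= ((d XOR b) XOR e)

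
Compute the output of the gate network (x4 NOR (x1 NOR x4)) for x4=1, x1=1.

Substituting: (1 NOR (1 NOR 1))
= 0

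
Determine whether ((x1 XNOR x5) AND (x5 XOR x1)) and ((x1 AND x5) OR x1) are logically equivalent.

No. Counterexample: with x1=1, x5=0, Expression 1 = 0 but Expression 2 = 1.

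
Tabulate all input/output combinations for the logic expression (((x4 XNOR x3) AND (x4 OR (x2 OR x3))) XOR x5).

x3 | x4 | x2 | x5 | Output
--------------------------
0 | 0 | 0 | 0 | 0
0 | 0 | 0 | 1 | 1
0 | 0 | 1 | 0 | 1
0 | 0 | 1 | 1 | 0
0 | 1 | 0 | 0 | 0
0 | 1 | 0 | 1 | 1
0 | 1 | 1 | 0 | 0
0 | 1 | 1 | 1 | 1
1 | 0 | 0 | 0 | 0
1 | 0 | 0 | 1 | 1
1 | 0 | 1 | 0 | 0
1 | 0 | 1 | 1 | 1
1 | 1 | 0 | 0 | 1
1 | 1 | 0 | 1 | 0
1 | 1 | 1 | 0 | 1
1 | 1 | 1 | 1 | 0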